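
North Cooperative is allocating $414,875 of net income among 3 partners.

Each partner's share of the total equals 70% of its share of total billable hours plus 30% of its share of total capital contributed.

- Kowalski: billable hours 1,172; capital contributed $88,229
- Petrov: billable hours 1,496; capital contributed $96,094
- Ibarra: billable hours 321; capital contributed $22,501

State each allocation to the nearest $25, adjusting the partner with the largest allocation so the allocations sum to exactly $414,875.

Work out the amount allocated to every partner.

Kowalski: $166,975 | Petrov: $203,175 | Ibarra: $44,725

Totals — billable hours 2,989, capital contributed 206,824.
Combined weights (70% billable hours + 30% capital contributed): Kowalski 0.4024; Petrov 0.4897; Ibarra 0.1078.
Proportional shares: Kowalski 166,966.44; Petrov 203,179.42; Ibarra 44,729.14.
At nearest $25: Kowalski $166,975; Petrov $203,175; Ibarra $44,725. Sum = $414,875.
Rounded total matches; no reconciliation needed.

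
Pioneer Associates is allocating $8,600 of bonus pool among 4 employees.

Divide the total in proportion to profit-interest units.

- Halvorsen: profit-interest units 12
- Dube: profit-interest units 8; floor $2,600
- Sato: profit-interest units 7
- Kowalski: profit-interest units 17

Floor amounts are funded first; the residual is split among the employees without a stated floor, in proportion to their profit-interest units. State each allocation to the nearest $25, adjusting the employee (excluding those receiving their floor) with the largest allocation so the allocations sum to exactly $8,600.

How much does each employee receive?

Guaranteed amounts: Dube $2,600. Balance $6,000.
Balance split over remaining profit-interest units 36: Halvorsen 2,000.00 → $2,000; Sato 1,166.67 → $1,175; Kowalski 2,833.33 → $2,825.

Halvorsen: $2,000 · Dube: $2,600 · Sato: $1,175 · Kowalski: $2,825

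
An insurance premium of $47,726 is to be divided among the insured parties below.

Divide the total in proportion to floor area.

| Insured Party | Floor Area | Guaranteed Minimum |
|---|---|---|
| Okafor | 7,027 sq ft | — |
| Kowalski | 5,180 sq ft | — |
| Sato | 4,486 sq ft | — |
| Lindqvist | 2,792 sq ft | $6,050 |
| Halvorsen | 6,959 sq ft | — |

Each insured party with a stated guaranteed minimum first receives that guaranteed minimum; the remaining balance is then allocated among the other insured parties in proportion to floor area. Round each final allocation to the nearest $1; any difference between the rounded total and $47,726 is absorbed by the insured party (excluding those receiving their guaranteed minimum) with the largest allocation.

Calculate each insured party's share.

Okafor: $12,382 · Kowalski: $9,127 · Sato: $7,905 · Lindqvist: $6,050 · Halvorsen: $12,262

Guaranteed amounts: Lindqvist $6,050. Residual $41,676.
Residual split over remaining floor area 23,652: Okafor 12,381.92 → $12,382; Kowalski 9,127.42 → $9,127; Sato 7,904.56 → $7,905; Halvorsen 12,262.10 → $12,262.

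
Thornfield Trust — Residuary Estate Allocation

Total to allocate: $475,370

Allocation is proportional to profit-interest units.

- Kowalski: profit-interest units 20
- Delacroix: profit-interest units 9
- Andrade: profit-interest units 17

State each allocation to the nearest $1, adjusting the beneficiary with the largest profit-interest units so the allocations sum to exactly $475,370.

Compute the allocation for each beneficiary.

Profit-interest units total: 20 + 9 + 17 = 46.
Pro-rata amounts: Kowalski 206,682.61; Delacroix 93,007.17; Andrade 175,680.22.
Rounded to nearest $1: Kowalski $206,683; Delacroix $93,007; Andrade $175,680. Sum = $475,370.
No rounding difference to absorb.

Kowalski: $206,683; Delacroix: $93,007; Andrade: $175,680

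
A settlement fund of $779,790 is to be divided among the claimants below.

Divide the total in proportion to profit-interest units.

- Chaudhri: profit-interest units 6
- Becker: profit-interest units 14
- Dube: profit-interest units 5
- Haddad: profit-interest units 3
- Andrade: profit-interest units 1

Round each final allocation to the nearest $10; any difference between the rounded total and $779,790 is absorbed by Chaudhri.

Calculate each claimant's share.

Sum of profit-interest units: 29.
Pro-rata amounts: Chaudhri 6/29 × $779,790 = 161,335.86; Becker 14/29 × $779,790 = 376,450.34; Dube 5/29 × $779,790 = 134,446.55; Haddad 3/29 × $779,790 = 80,667.93; Andrade 1/29 × $779,790 = 26,889.31.
Rounded to nearest $10: Chaudhri $161,340; Becker $376,450; Dube $134,450; Haddad $80,670; Andrade $26,890. Sum = $779,800.
Difference $779,790 − $779,800 = −$10 applied to Chaudhri: Chaudhri becomes $161,330.

Chaudhri: $161,330 | Becker: $376,450 | Dube: $134,450 | Haddad: $80,670 | Andrade: $26,890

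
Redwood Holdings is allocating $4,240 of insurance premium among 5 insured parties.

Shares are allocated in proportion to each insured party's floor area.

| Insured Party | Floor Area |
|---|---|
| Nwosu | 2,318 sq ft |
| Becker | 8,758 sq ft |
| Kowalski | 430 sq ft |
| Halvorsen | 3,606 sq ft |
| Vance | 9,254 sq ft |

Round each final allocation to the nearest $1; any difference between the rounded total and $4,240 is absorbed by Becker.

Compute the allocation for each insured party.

Nwosu: $403 · Becker: $1,525 · Kowalski: $75 · Halvorsen: $627 · Vance: $1,610

Total floor area = 24,366.
Raw shares: Nwosu 2,318/24,366 × $4,240 = 403.36; Becker 8,758/24,366 × $4,240 = 1,524.01; Kowalski 430/24,366 × $4,240 = 74.83; Halvorsen 3,606/24,366 × $4,240 = 627.49; Vance 9,254/24,366 × $4,240 = 1,610.32.
At nearest $1: Nwosu $403; Becker $1,524; Kowalski $75; Halvorsen $627; Vance $1,610. Sum = $4,239.
Difference $4,240 − $4,239 = +$1 applied to Becker: Becker becomes $1,525.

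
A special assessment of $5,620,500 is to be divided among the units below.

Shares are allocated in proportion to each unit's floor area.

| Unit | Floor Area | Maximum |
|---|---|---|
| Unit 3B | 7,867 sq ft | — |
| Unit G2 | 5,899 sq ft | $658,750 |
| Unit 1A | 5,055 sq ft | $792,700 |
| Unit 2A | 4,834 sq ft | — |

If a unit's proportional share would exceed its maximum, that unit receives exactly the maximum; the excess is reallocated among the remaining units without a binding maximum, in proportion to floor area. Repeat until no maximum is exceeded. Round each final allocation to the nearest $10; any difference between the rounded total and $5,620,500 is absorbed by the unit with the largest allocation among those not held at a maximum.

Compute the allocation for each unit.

Combined floor area = 23,655.
Pro-rata shares before constraints: Unit 3B 1,869,223.15; Unit G2 1,401,620.36; Unit 1A 1,201,083.39; Unit 2A 1,148,573.11.
Capped: Unit G2 ($658,750), Unit 1A ($792,700); balance $4,169,050 reallocated over remaining floor area 12,701.
Redistributed shares: Unit 3B 2,582,309.77 → $2,582,310; Unit 2A 1,586,740.23 → $1,586,740.

Unit 3B: $2,582,310 · Unit G2: $658,750 · Unit 1A: $792,700 · Unit 2A: $1,586,740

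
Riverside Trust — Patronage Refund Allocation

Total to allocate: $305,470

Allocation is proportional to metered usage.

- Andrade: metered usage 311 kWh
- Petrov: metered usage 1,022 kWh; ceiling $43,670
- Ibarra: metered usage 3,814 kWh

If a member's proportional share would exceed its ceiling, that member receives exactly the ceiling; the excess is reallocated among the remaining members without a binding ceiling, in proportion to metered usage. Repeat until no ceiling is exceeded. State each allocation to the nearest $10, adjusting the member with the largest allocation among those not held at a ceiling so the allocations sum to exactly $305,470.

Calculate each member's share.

Andrade: $19,740 | Petrov: $43,670 | Ibarra: $242,060

Total metered usage = 5,147.
Pro-rata shares before constraints: Andrade 18,457.58; Petrov 60,654.82; Ibarra 226,357.60.
Capped: Petrov ($43,670); balance $261,800 reallocated over remaining metered usage 4,125.
Remaining shares: Andrade 19,738.13 → $19,740; Ibarra 242,061.87 → $242,060.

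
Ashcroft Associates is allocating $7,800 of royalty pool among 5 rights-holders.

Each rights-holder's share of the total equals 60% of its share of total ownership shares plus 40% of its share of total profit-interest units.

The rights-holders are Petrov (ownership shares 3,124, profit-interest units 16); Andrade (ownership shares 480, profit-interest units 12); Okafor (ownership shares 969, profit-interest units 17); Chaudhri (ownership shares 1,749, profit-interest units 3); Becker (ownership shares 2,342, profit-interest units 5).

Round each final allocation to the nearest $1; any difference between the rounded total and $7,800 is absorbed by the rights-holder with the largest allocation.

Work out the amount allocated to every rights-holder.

Petrov: $2,630 | Andrade: $966 | Okafor: $1,524 | Chaudhri: $1,121 | Becker: $1,559

Ownership shares total 8,664; profit-interest units total 53.
Composite weights (60% ownership shares + 40% profit-interest units): Petrov 0.3371; Andrade 0.1238; Okafor 0.1954; Chaudhri 0.1438; Becker 0.1999.
Pro-rata amounts: Petrov 2,629.37; Andrade 965.69; Okafor 1,524.18; Chaudhri 1,121.35; Becker 1,559.41.
Rounded to nearest $1: Petrov $2,629; Andrade $966; Okafor $1,524; Chaudhri $1,121; Becker $1,559. Sum = $7,799.
Difference $7,800 − $7,799 = +$1 applied to largest allocation (Petrov): Petrov becomes $2,630.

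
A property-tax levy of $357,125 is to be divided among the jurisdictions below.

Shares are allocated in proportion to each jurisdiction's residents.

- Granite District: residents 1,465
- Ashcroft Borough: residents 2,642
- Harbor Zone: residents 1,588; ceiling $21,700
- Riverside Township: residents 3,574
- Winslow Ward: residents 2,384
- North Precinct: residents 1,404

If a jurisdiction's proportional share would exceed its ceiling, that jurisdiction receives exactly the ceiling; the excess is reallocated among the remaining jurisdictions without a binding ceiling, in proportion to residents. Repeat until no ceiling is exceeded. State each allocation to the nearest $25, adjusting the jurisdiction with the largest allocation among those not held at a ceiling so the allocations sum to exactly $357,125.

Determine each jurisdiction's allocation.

Granite District: $42,850; Ashcroft Borough: $77,275; Harbor Zone: $21,700; Riverside Township: $104,525; Winslow Ward: $69,725; North Precinct: $41,050

Total residents = 13,057.
Pro-rata shares before constraints: Granite District 40,069.55; Ashcroft Borough 72,261.95; Harbor Zone 43,433.75; Riverside Township 97,753.29; Winslow Ward 65,205.33; North Precinct 38,401.13.
Cap binds for Harbor Zone ($21,700); balance $335,425 reallocated over remaining residents 11,469.
Redistributed shares: Granite District 42,845.73 → $42,850; Ashcroft Borough 77,268.54 → $77,275; Riverside Township 104,526.02 → $104,525; Winslow Ward 69,723.01 → $69,725; North Precinct 41,061.71 → $41,050.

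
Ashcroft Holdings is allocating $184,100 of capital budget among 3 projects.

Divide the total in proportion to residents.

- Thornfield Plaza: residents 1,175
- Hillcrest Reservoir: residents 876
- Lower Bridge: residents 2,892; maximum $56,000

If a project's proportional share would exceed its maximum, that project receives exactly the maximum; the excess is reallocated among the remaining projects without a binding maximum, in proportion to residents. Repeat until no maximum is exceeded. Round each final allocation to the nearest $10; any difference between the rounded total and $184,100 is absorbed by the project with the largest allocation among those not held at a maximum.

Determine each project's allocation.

Thornfield Plaza: $73,390; Hillcrest Reservoir: $54,710; Lower Bridge: $56,000

Combined residents = 4,943.
Unconstrained shares: Thornfield Plaza 43,762.39; Hillcrest Reservoir 32,626.26; Lower Bridge 107,711.35.
Cap binds for Lower Bridge ($56,000); remaining pool $128,100 reallocated over remaining residents 2,051.
Shares after redistribution: Thornfield Plaza 73,387.37 → $73,390; Hillcrest Reservoir 54,712.63 → $54,710.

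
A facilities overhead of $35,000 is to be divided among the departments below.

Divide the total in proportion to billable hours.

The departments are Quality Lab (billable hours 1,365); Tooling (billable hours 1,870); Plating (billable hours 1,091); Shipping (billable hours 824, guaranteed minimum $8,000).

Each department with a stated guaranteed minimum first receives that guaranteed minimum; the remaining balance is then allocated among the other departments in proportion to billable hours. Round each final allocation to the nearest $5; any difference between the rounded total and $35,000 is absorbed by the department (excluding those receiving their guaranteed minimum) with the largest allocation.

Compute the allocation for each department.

Fund the minimums — Shipping $8,000. Balance $27,000.
Balance split over remaining billable hours 4,326: Quality Lab 8,519.42 → $8,520; Tooling 11,671.29 → $11,670; Plating 6,809.29 → $6,810.

Quality Lab: $8,520 · Tooling: $11,670 · Plating: $6,810 · Shipping: $8,000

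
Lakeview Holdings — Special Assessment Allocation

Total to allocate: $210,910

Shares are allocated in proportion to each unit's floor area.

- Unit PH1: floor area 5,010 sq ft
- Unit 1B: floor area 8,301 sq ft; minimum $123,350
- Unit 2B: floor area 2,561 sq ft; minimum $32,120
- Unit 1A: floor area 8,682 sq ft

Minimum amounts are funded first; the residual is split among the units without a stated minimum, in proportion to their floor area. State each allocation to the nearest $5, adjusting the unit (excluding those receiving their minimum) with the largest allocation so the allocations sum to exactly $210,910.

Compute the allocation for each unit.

Unit PH1: $20,285 · Unit 1B: $123,350 · Unit 2B: $32,120 · Unit 1A: $35,155

Fund the minimums — Unit 1B $123,350; Unit 2B $32,120. Remaining pool $55,440.
Remaining pool split over remaining floor area 13,692: Unit PH1 20,285.89 → $20,285; Unit 1A 35,154.11 → $35,155.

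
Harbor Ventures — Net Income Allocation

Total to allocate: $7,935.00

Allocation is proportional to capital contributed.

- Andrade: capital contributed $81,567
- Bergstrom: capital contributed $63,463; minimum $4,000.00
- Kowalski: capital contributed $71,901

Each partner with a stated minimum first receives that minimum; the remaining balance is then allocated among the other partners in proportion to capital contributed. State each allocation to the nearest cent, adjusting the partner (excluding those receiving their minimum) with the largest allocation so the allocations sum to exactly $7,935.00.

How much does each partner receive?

Guaranteed amounts: Bergstrom $4,000.00. Balance $3,935.00.
Balance split over remaining capital contributed 153,468: Andrade 2,091.4207 → $2,091.42; Kowalski 1,843.5793 → $1,843.58.

Andrade: $2,091.42 · Bergstrom: $4,000.00 · Kowalski: $1,843.58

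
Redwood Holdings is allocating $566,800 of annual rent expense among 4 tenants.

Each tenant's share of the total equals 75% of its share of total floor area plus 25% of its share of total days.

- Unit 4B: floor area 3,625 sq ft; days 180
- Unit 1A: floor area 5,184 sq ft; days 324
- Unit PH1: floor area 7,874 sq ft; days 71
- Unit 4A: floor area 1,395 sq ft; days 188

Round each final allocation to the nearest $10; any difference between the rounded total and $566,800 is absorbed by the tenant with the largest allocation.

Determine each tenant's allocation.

Unit 4B: $118,670 | Unit 1A: $182,070 | Unit PH1: $198,340 | Unit 4A: $67,720

Totals — floor area 18,078, days 763.
Combined weights (75% floor area + 25% days): Unit 4B 0.2094; Unit 1A 0.3212; Unit PH1 0.3499; Unit 4A 0.1195.
Raw shares: Unit 4B 118,669.61; Unit 1A 182,071.99; Unit PH1 198,341.01; Unit 4A 67,717.39.
Rounded to nearest $10: Unit 4B $118,670; Unit 1A $182,070; Unit PH1 $198,340; Unit 4A $67,720. Sum = $566,800.
Sum already equals the total — no adjustment.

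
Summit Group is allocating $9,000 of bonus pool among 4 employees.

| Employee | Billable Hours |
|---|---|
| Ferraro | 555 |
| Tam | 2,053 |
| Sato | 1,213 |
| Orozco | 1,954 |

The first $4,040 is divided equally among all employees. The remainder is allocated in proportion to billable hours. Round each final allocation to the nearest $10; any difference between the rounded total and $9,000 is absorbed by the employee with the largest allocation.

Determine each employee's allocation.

Ferraro: $1,490; Tam: $2,770; Sato: $2,050; Orozco: $2,690

First tranche $4,040 split equally: $1,010 each.
Remainder $4,960 by billable hours (total 5,775): Ferraro 476.68 → $480; Tam 1,763.27 → $1,760; Sato 1,041.81 → $1,040; Orozco 1,678.24 → $1,680.
Totals: Ferraro $1,010 + $480 = $1,490; Tam $1,010 + $1,760 = $2,770; Sato $1,010 + $1,040 = $2,050; Orozco $1,010 + $1,680 = $2,690.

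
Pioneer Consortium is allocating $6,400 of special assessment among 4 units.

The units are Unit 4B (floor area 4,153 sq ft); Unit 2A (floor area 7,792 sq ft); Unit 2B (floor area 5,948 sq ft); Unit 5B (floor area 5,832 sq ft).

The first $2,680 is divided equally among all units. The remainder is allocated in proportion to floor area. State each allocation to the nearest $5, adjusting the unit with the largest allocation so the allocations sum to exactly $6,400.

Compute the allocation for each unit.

Unit 4B: $1,320; Unit 2A: $1,890; Unit 2B: $1,605; Unit 5B: $1,585

Equal tier: $2,680 ÷ 4 = $670 apiece.
Remainder $3,720 by floor area (total 23,725): Unit 4B 651.18 → $650; Unit 2A 1,221.76 → $1,220; Unit 2B 932.63 → $935; Unit 5B 914.44 → $915.
Totals: Unit 4B $670 + $650 = $1,320; Unit 2A $670 + $1,220 = $1,890; Unit 2B $670 + $935 = $1,605; Unit 5B $670 + $915 = $1,585.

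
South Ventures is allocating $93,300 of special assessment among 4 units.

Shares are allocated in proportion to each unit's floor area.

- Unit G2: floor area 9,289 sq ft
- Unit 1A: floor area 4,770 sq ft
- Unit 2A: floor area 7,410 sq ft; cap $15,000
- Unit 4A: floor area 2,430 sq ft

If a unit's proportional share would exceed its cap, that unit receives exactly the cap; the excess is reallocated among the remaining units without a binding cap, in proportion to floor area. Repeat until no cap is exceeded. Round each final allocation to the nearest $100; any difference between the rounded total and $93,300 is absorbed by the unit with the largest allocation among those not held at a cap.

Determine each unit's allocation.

Unit G2: $44,100 | Unit 1A: $22,700 | Unit 2A: $15,000 | Unit 4A: $11,500

Floor area total: 23,899.
Unconstrained shares: Unit G2 36,263.60; Unit 1A 18,621.74; Unit 2A 28,928.11; Unit 4A 9,486.55.
Cap binds for Unit 2A ($15,000); balance $78,300 reallocated over remaining floor area 16,489.
Redistributed shares: Unit G2 44,109.93 → $44,100; Unit 1A 22,650.92 → $22,700; Unit 4A 11,539.15 → $11,500.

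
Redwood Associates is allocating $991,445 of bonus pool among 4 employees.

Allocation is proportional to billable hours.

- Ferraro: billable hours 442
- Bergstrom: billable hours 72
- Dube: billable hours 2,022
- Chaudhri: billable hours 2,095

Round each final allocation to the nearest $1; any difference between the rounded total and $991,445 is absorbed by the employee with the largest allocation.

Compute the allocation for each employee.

Combined billable hours = 4,631.
Unrounded shares: Ferraro 442/4,631 × $991,445 = 94,627.23; Bergstrom 72/4,631 × $991,445 = 15,414.39; Dube 2,022/4,631 × $991,445 = 432,887.45; Chaudhri 2,095/4,631 × $991,445 = 448,515.93.
At nearest $1: Ferraro $94,627; Bergstrom $15,414; Dube $432,887; Chaudhri $448,516. Sum = $991,444.
Difference $991,445 − $991,444 = +$1 applied to largest allocation (Chaudhri): Chaudhri becomes $448,517.

Ferraro: $94,627 · Bergstrom: $15,414 · Dube: $432,887 · Chaudhri: $448,517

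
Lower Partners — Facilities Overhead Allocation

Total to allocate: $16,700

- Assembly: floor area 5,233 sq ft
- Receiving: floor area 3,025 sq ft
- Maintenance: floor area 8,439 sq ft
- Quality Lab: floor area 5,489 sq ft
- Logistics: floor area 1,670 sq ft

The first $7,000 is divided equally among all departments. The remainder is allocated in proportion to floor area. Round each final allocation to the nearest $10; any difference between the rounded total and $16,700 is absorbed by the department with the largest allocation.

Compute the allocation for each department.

First tranche $7,000 split equally: $1,400 each.
Remainder $9,700 by floor area (total 23,856): Assembly 2,127.77 → $2,130; Receiving 1,229.98 → $1,230; Maintenance 3,431.35 → $3,430; Quality Lab 2,231.86 → $2,230; Logistics 679.03 → $680.
Totals: Assembly $1,400 + $2,130 = $3,530; Receiving $1,400 + $1,230 = $2,630; Maintenance $1,400 + $3,430 = $4,830; Quality Lab $1,400 + $2,230 = $3,630; Logistics $1,400 + $680 = $2,080.

Assembly: $3,530 | Receiving: $2,630 | Maintenance: $4,830 | Quality Lab: $3,630 | Logistics: $2,080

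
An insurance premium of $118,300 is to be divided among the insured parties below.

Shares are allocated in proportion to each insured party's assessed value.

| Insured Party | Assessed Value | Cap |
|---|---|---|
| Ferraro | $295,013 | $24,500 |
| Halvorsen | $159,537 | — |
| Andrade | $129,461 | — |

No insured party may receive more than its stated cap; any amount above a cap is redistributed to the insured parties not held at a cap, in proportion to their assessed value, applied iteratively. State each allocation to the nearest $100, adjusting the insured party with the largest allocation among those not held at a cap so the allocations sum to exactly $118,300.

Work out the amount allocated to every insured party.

Assessed value total: 584,011.
Proportional shares (ignoring caps): Ferraro 59,759.21; Halvorsen 32,316.56; Andrade 26,224.23.
Capped: Ferraro ($24,500); remaining pool $93,800 reallocated over remaining assessed value 288,998.
Redistributed shares: Halvorsen 51,780.88 → $51,800; Andrade 42,019.12 → $42,000.

Ferraro: $24,500; Halvorsen: $51,800; Andrade: $42,000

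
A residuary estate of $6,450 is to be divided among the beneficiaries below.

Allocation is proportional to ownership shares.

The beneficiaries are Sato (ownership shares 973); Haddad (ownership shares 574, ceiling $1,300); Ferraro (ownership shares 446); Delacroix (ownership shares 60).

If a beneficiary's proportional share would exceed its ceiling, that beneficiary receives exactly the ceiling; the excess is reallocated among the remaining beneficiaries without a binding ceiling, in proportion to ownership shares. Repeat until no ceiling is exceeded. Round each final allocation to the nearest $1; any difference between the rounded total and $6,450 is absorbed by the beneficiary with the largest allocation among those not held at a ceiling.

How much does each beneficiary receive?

Combined ownership shares = 2,053.
Proportional shares (ignoring caps): Sato 3,056.92; Haddad 1,803.36; Ferraro 1,401.22; Delacroix 188.505.
Held at cap: Haddad ($1,300); remaining pool $5,150 reallocated over remaining ownership shares 1,479.
Redistributed shares: Sato 3,388.07 → $3,388; Ferraro 1,553.01 → $1,553; Delacroix 208.92 → $209.

Sato: $3,388; Haddad: $1,300; Ferraro: $1,553; Delacroix: $209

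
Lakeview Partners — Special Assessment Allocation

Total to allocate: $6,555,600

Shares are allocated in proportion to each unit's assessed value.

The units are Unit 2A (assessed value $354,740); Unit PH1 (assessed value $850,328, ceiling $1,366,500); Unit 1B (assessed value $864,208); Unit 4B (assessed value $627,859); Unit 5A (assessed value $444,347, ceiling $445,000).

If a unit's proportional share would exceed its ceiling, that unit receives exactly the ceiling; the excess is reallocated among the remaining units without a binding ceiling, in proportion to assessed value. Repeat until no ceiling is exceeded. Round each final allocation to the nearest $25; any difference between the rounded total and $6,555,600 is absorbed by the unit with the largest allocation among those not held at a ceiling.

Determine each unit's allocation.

Total assessed value = 3,141,482.
Unconstrained shares: Unit 2A 740,266.39; Unit PH1 1,774,452.39; Unit 1B 1,803,416.97; Unit 4B 1,310,207.24; Unit 5A 927,257.01.
Capped: Unit PH1 ($1,366,500), Unit 5A ($445,000); balance $4,744,100 reallocated over remaining assessed value 1,846,807.
Redistributed shares: Unit 2A 911,260.37 → $911,250; Unit 1B 2,219,987.89 → $2,220,000; Unit 4B 1,612,851.74 → $1,612,850.

Unit 2A: $911,250; Unit PH1: $1,366,500; Unit 1B: $2,220,000; Unit 4B: $1,612,850; Unit 5A: $445,000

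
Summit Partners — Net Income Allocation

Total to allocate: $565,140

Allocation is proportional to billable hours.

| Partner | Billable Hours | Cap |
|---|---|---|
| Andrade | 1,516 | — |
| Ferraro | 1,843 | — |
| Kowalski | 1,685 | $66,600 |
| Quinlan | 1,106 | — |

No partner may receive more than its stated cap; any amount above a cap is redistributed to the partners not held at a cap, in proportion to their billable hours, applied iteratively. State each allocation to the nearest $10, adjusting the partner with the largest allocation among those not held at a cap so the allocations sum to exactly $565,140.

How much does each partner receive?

Andrade: $169,270 · Ferraro: $205,780 · Kowalski: $66,600 · Quinlan: $123,490

Total billable hours = 6,150.
Pro-rata shares before constraints: Andrade 139,309.31; Ferraro 169,358.21; Kowalski 154,839.17; Quinlan 101,633.31.
Held at cap: Kowalski ($66,600); residual $498,540 reallocated over remaining billable hours 4,465.
Redistributed shares: Andrade 169,269.12 → $169,270; Ferraro 205,780.34 → $205,780; Quinlan 123,490.54 → $123,490.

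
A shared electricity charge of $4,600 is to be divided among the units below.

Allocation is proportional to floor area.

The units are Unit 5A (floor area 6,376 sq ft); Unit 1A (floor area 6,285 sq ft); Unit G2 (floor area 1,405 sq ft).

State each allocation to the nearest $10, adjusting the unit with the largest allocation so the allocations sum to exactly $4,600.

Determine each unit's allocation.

Total floor area = 14,066.
Proportional shares: Unit 5A 6,376/14,066 × $4,600 = 2,085.14; Unit 1A 6,285/14,066 × $4,600 = 2,055.38; Unit G2 1,405/14,066 × $4,600 = 459.48.
At nearest $10: Unit 5A $2,090; Unit 1A $2,060; Unit G2 $460. Sum = $4,610.
Difference $4,600 − $4,610 = −$10 applied to largest allocation (Unit 5A): Unit 5A becomes $2,080.

Unit 5A: $2,080 · Unit 1A: $2,060 · Unit G2: $460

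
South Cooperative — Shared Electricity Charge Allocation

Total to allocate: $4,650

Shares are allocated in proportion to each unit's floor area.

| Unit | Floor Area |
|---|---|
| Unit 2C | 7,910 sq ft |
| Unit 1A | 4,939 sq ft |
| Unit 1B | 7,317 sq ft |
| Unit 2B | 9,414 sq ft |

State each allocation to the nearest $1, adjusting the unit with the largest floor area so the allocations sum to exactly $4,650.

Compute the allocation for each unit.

Combined floor area = 7,910 + 4,939 + 7,317 + 9,414 = 29,580.
Raw shares: Unit 2C 1,243.46; Unit 1A 776.41; Unit 1B 1,150.24; Unit 2B 1,479.89.
At nearest $1: Unit 2C $1,243; Unit 1A $776; Unit 1B $1,150; Unit 2B $1,480. Sum = $4,649.
Difference $4,650 − $4,649 = +$1 applied to largest floor area (Unit 2B): Unit 2B becomes $1,481.

Unit 2C: $1,243; Unit 1A: $776; Unit 1B: $1,150; Unit 2B: $1,481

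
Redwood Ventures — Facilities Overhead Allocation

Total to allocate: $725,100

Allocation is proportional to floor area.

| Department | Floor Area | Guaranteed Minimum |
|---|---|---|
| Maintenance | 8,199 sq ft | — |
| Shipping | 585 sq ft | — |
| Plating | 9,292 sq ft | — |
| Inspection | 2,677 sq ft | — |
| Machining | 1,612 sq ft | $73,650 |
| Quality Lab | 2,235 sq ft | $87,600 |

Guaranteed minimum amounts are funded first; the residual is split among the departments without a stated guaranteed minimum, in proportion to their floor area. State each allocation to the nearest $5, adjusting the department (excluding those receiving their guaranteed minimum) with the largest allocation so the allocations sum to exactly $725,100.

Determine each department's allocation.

Minimums first: Machining $73,650; Quality Lab $87,600. Balance $563,850.
Balance split over remaining floor area 20,753: Maintenance 222,763.27 → $222,765; Shipping 15,894.20 → $15,895; Plating 252,459.61 → $252,460; Inspection 72,732.93 → $72,735.
Rounding difference −$5 applied to Plating → $252,455.

Maintenance: $222,765 · Shipping: $15,895 · Plating: $252,455 · Inspection: $72,735 · Machining: $73,650 · Quality Lab: $87,600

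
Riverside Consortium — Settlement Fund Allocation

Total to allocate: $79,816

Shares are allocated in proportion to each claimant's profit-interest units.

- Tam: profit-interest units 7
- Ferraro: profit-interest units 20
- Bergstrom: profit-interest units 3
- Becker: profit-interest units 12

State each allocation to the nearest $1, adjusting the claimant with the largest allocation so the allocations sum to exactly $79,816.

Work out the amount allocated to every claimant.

Profit-interest units total: 42.
Proportional shares: Tam 7/42 × $79,816 = 13,302.67; Ferraro 20/42 × $79,816 = 38,007.62; Bergstrom 3/42 × $79,816 = 5,701.14; Becker 12/42 × $79,816 = 22,804.57.
Rounded to nearest $1: Tam $13,303; Ferraro $38,008; Bergstrom $5,701; Becker $22,805. Sum = $79,817.
Difference $79,816 − $79,817 = −$1 applied to largest allocation (Ferraro): Ferraro becomes $38,007.

Tam: $13,303; Ferraro: $38,007; Bergstrom: $5,701; Becker: $22,805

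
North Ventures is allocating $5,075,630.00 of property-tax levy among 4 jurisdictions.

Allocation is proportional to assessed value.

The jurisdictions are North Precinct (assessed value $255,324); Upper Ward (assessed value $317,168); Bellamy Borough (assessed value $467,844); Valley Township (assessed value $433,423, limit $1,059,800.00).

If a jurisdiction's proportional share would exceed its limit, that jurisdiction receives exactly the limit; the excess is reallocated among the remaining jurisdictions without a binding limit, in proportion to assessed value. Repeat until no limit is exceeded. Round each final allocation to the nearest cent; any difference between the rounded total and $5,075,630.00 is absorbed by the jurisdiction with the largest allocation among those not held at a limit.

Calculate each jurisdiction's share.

North Precinct: $985,583.29; Upper Ward: $1,224,309.04; Bellamy Borough: $1,805,937.67; Valley Township: $1,059,800.00

Assessed value total: 1,473,759.
Proportional shares (ignoring caps): North Precinct 879,336.5497; Upper Ward 1,092,327.4537; Bellamy Borough 1,611,256.0071; Valley Township 1,492,709.9896.
Cap binds for Valley Township ($1,059,800.00); balance $4,015,830.00 reallocated over remaining assessed value 1,040,336.
Remaining shares: North Precinct 985,583.2913 → $985,583.29; Upper Ward 1,224,309.0400 → $1,224,309.04; Bellamy Borough 1,805,937.6687 → $1,805,937.67.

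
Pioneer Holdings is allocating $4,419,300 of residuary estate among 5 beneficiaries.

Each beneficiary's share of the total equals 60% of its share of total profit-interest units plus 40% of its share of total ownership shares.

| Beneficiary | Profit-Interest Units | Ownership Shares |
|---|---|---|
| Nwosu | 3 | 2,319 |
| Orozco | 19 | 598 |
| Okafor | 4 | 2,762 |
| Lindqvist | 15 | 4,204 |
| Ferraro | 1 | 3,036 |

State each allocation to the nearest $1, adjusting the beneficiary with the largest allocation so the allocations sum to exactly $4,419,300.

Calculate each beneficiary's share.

Profit-interest units total 42; ownership shares total 12,919.
Combined weights (60% profit-interest units + 40% ownership shares): Nwosu 0.1147; Orozco 0.2899; Okafor 0.1427; Lindqvist 0.3445; Ferraro 0.1083.
Proportional shares: Nwosu 506,709.72; Orozco 1,281,349.24; Okafor 630,458.72; Lindqvist 1,522,230.48; Ferraro 478,551.85.
Rounded to nearest $1: Nwosu $506,710; Orozco $1,281,349; Okafor $630,459; Lindqvist $1,522,230; Ferraro $478,552. Sum = $4,419,300.
Sum already equals the total — no adjustment.

Nwosu: $506,710 · Orozco: $1,281,349 · Okafor: $630,459 · Lindqvist: $1,522,230 · Ferraro: $478,552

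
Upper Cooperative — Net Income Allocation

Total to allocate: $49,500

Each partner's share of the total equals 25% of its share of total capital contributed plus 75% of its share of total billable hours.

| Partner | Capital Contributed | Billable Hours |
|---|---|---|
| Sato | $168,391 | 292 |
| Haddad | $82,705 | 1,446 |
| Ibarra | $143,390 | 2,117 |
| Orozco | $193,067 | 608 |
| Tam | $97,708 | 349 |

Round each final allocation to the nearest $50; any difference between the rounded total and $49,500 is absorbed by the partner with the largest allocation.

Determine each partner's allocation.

Sato: $5,300 | Haddad: $12,650 | Ibarra: $18,900 | Orozco: $8,200 | Tam: $4,450

Capital contributed total 685,261; billable hours total 4,812.
Composite weights (25% capital contributed + 75% billable hours): Sato 0.1069; Haddad 0.2555; Ibarra 0.3823; Orozco 0.1652; Tam 0.0900.
Pro-rata amounts: Sato 5,293.75; Haddad 12,649.57; Ibarra 18,922.29; Orozco 8,177.33; Tam 4,457.06.
Rounded to nearest $50: Sato $5,300; Haddad $12,650; Ibarra $18,900; Orozco $8,200; Tam $4,450. Sum = $49,500.
Rounded total matches; no reconciliation needed.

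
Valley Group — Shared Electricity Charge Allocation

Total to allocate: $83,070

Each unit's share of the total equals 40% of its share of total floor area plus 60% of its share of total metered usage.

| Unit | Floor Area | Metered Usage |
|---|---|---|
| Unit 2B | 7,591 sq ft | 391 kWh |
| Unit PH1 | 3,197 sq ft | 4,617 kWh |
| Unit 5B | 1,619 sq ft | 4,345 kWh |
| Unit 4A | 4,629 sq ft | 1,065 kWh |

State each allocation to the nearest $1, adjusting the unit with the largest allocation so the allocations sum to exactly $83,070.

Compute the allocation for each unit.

Unit 2B: $16,677; Unit PH1: $28,324; Unit 5B: $23,945; Unit 4A: $14,124

Totals — floor area 17,036, metered usage 10,418.
Composite weights (40% floor area + 60% metered usage): Unit 2B 0.2008; Unit PH1 0.3410; Unit 5B 0.2883; Unit 4A 0.1700.
Raw shares: Unit 2B 16,676.56; Unit PH1 28,324.36; Unit 5B 23,945.23; Unit 4A 14,123.86.
Rounded to nearest $1: Unit 2B $16,677; Unit PH1 $28,324; Unit 5B $23,945; Unit 4A $14,124. Sum = $83,070.
Sum already equals the total — no adjustment.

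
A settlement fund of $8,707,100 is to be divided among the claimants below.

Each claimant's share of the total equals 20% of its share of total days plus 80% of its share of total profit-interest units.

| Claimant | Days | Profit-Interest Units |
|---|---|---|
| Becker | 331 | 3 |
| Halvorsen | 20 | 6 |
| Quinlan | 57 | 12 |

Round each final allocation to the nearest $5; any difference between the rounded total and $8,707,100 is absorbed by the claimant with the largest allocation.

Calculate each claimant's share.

Becker: $2,407,865 · Halvorsen: $2,075,560 · Quinlan: $4,223,675

Days total 408; profit-interest units total 21.
Combined weights (20% days + 80% profit-interest units): Becker 0.2765; Halvorsen 0.2384; Quinlan 0.4851.
Unrounded shares: Becker 2,407,866.80; Halvorsen 2,075,558.01; Quinlan 4,223,675.19.
Rounded to nearest $5: Becker $2,407,865; Halvorsen $2,075,560; Quinlan $4,223,675. Sum = $8,707,100.
No rounding difference to absorb.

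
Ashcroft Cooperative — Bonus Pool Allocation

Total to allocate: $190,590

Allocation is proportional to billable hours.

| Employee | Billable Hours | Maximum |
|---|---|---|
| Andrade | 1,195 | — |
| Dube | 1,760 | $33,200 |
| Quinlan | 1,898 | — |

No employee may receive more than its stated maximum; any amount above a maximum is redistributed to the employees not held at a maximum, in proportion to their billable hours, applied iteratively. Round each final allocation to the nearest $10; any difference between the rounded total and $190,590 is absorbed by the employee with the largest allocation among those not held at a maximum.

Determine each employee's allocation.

Combined billable hours = 4,853.
Proportional shares (ignoring caps): Andrade 46,930.77; Dube 69,119.80; Quinlan 74,539.42.
Cap binds for Dube ($33,200); balance $157,390 reallocated over remaining billable hours 3,093.
Redistributed shares: Andrade 60,808.62 → $60,810; Quinlan 96,581.38 → $96,580.

Andrade: $60,810 · Dube: $33,200 · Quinlan: $96,580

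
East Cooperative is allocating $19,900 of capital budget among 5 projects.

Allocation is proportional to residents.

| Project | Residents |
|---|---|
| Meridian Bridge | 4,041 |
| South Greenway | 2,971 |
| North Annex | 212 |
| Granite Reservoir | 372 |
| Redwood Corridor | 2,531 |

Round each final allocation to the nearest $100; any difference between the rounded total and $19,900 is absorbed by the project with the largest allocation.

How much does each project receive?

Meridian Bridge: $8,000; South Greenway: $5,800; North Annex: $400; Granite Reservoir: $700; Redwood Corridor: $5,000

Sum of residents: 10,127.
Proportional shares: Meridian Bridge 4,041/10,127 × $19,900 = 7,940.74; South Greenway 2,971/10,127 × $19,900 = 5,838.15; North Annex 212/10,127 × $19,900 = 416.59; Granite Reservoir 372/10,127 × $19,900 = 731.00; Redwood Corridor 2,531/10,127 × $19,900 = 4,973.53.
Rounded to nearest $100: Meridian Bridge $7,900; South Greenway $5,800; North Annex $400; Granite Reservoir $700; Redwood Corridor $5,000. Sum = $19,800.
Difference $19,900 − $19,800 = +$100 applied to largest allocation (Meridian Bridge): Meridian Bridge becomes $8,000.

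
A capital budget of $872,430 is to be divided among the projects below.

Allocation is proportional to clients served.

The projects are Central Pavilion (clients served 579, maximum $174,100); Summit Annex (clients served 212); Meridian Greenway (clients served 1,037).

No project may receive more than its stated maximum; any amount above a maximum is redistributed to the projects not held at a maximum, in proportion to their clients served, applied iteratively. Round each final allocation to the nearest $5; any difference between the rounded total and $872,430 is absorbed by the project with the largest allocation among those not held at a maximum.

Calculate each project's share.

Central Pavilion: $174,100 · Summit Annex: $118,530 · Meridian Greenway: $579,800

Clients served total: 1,828.
Proportional shares (ignoring caps): Central Pavilion 276,333.13; Summit Annex 101,178.97; Meridian Greenway 494,917.89.
Capped: Central Pavilion ($174,100); remaining pool $698,330 reallocated over remaining clients served 1,249.
Shares after redistribution: Summit Annex 118,531.59 → $118,530; Meridian Greenway 579,798.41 → $579,800.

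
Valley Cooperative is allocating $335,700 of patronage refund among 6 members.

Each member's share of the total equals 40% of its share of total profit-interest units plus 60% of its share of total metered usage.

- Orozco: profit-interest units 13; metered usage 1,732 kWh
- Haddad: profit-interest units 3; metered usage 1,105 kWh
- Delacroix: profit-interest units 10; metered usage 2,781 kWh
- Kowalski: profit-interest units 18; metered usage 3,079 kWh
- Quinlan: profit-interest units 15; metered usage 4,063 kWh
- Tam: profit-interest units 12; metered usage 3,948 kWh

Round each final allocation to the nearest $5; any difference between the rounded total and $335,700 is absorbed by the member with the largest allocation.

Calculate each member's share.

Profit-interest units total 71; metered usage total 16,708.
Composite weights (40% profit-interest units + 60% metered usage): Orozco 0.1354; Haddad 0.0566; Delacroix 0.1562; Kowalski 0.2120; Quinlan 0.2304; Tam 0.2094.
Raw shares: Orozco 45,466.26; Haddad 18,994.91; Delacroix 52,438.47; Kowalski 71,161.09; Quinlan 77,349.71; Tam 70,289.55.
After rounding ($5): Orozco $45,465; Haddad $18,995; Delacroix $52,440; Kowalski $71,160; Quinlan $77,350; Tam $70,290. Sum = $335,700.
Sum already equals the total — no adjustment.

Orozco: $45,465 · Haddad: $18,995 · Delacroix: $52,440 · Kowalski: $71,160 · Quinlan: $77,350 · Tam: $70,290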